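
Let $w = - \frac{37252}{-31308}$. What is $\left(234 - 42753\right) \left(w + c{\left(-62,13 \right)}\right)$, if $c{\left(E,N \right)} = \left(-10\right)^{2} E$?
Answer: $\frac{687646847051}{2609} \approx 2.6357 \cdot 10^{8}$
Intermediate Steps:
$c{\left(E,N \right)} = 100 E$
$w = \frac{9313}{7827}$ ($w = \left(-37252\right) \left(- \frac{1}{31308}\right) = \frac{9313}{7827} \approx 1.1899$)
$\left(234 - 42753\right) \left(w + c{\left(-62,13 \right)}\right) = \left(234 - 42753\right) \left(\frac{9313}{7827} + 100 \left(-62\right)\right) = - 42519 \left(\frac{9313}{7827} - 6200\right) = \left(-42519\right) \left(- \frac{48518087}{7827}\right) = \frac{687646847051}{2609}$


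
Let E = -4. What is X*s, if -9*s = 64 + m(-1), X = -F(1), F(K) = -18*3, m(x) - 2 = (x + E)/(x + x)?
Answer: -411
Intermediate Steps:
m(x) = 2 + (-4 + x)/(2*x) (m(x) = 2 + (x - 4)/(x + x) = 2 + (-4 + x)/((2*x)) = 2 + (-4 + x)*(1/(2*x)) = 2 + (-4 + x)/(2*x))
F(K) = -54
X = 54 (X = -1*(-54) = 54)
s = -137/18 (s = -(64 + (5/2 - 2/(-1)))/9 = -(64 + (5/2 - 2*(-1)))/9 = -(64 + (5/2 + 2))/9 = -(64 + 9/2)/9 = -1/9*137/2 = -137/18 ≈ -7.6111)
X*s = 54*(-137/18) = -411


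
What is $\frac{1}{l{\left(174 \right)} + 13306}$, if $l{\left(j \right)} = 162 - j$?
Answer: $\frac{1}{13294} \approx 7.5222 \cdot 10^{-5}$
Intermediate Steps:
$\frac{1}{l{\left(174 \right)} + 13306} = \frac{1}{\left(162 - 174\right) + 13306} = \frac{1}{-12 + 13306} = \frac{1}{13294}$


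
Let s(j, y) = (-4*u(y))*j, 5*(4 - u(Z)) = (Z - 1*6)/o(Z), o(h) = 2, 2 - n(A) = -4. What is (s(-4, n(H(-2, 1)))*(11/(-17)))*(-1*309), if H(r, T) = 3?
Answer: 217536/17 ≈ 12796.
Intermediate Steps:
n(A) = 6 (n(A) = 2 - 1*(-4) = 2 + 4 = 6)
u(Z) = 23/5 - Z/10 (u(Z) = 4 - (Z - 1*6)/(5*2) = 4 - (Z - 6)/(5*2) = 4 - (-6 + Z)/(5*2) = 4 - (-3 + Z/2)/5 = 4 + (⅗ - Z/10) = 23/5 - Z/10)
s(j, y) = j*(-92/5 + 2*y/5) (s(j, y) = (-4*(23/5 - y/10))*j = (-92/5 + 2*y/5)*j = j*(-92/5 + 2*y/5))
(s(-4, n(H(-2, 1)))*(11/(-17)))*(-1*309) = (((⅖)*(-4)*(-46 + 6))*(11/(-17)))*(-1*309) = (((⅖)*(-4)*(-40))*(11*(-1/17)))*(-309) = (64*(-11/17))*(-309) = -704/17*(-309) = 217536/17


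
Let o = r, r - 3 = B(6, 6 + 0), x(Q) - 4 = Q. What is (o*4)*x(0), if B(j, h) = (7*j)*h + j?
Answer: 4176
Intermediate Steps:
x(Q) = 4 + Q
B(j, h) = j + 7*h*j (B(j, h) = 7*h*j + j = j + 7*h*j)
r = 261 (r = 3 + 6*(1 + 7*(6 + 0)) = 3 + 6*(1 + 7*6) = 3 + 6*(1 + 42) = 3 + 6*43 = 3 + 258 = 261)
o = 261
(o*4)*x(0) = (261*4)*(4 + 0) = 1044*4 = 4176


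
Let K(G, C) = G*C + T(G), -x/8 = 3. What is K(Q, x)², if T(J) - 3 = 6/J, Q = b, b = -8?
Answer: 603729/16 ≈ 37733.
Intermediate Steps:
Q = -8
x = -24 (x = -8*3 = -24)
T(J) = 3 + 6/J
K(G, C) = 3 + 6/G + C*G (K(G, C) = G*C + (3 + 6/G) = C*G + (3 + 6/G) = 3 + 6/G + C*G)
K(Q, x)² = (3 + 6/(-8) - 24*(-8))² = (3 + 6*(-⅛) + 192)² = (3 - ¾ + 192)² = (777/4)² = 603729/16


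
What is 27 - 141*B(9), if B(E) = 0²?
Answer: 27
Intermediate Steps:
B(E) = 0
27 - 141*B(9) = 27 - 141*0 = 27 + 0 = 27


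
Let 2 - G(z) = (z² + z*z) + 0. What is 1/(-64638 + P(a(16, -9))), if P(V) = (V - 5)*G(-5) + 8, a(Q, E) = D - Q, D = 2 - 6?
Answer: -1/63430 ≈ -1.5765e-5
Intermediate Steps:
D = -4
G(z) = 2 - 2*z² (G(z) = 2 - ((z² + z*z) + 0) = 2 - ((z² + z²) + 0) = 2 - (2*z² + 0) = 2 - 2*z²)
a(Q, E) = -4 - Q
P(V) = 248 - 48*V (P(V) = (V - 5)*(2 - 2*(-5)²) + 8 = (-5 + V)*(2 - 2*25) + 8 = (-5 + V)*(2 - 50) + 8 = (-5 + V)*(-48) + 8 = (240 - 48*V) + 8 = 248 - 48*V)
1/(-64638 + P(a(16, -9))) = 1/(-64638 + (248 - 48*(-4 - 1*16))) = 1/(-64638 + (248 - 48*(-4 - 16))) = 1/(-64638 + (248 - 48*(-20))) = 1/(-64638 + (248 + 960)) = 1/(-64638 + 1208) = 1/(-63430) = -1/63430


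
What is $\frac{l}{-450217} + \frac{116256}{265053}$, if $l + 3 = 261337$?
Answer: $- \frac{5642311050}{39777122167} \approx -0.14185$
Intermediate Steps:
$l = 261334$ ($l = -3 + 261337 = 261334$)
$\frac{l}{-450217} + \frac{116256}{265053} = \frac{261334}{-450217} + \frac{116256}{265053} = 261334 \left(- \frac{1}{450217}\right) + 116256 \cdot \frac{1}{265053} = - \frac{261334}{450217} + \frac{38752}{88351} = - \frac{5642311050}{39777122167}$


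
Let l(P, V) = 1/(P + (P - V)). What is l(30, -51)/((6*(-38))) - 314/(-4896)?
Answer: 110303/1720944 ≈ 0.064094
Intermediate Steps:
l(P, V) = 1/(-V + 2*P)
l(30, -51)/((6*(-38))) - 314/(-4896) = 1/((-1*(-51) + 2*30)*((6*(-38)))) - 314/(-4896) = 1/((51 + 60)*(-228)) - 314*(-1/4896) = -1/228/111 + 157/2448 = (1/111)*(-1/228) + 157/2448 = -1/25308 + 157/2448 = 110303/1720944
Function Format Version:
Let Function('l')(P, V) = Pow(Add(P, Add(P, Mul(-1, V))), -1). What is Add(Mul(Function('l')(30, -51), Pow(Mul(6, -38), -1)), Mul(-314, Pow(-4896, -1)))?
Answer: Rational(110303, 1720944) ≈ 0.064094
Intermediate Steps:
Function('l')(P, V) = Pow(Add(Mul(-1, V), Mul(2, P)), -1)
Add(Mul(Function('l')(30, -51), Pow(Mul(6, -38), -1)), Mul(-314, Pow(-4896, -1))) = Add(Mul(Pow(Add(Mul(-1, -51), Mul(2, 30)), -1), Pow(Mul(6, -38), -1)), Mul(-314, Pow(-4896, -1))) = Add(Mul(Pow(Add(51, 60), -1), Pow(-228, -1)), Mul(-314, Rational(-1, 4896))) = Add(Mul(Pow(111, -1), Rational(-1, 228)), Rational(157, 2448)) = Add(Mul(Rational(1, 111), Rational(-1, 228)), Rational(157, 2448)) = Add(Rational(-1, 25308), Rational(157, 2448)) = Rational(110303, 1720944)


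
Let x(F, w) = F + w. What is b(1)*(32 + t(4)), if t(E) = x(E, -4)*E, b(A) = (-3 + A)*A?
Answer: -64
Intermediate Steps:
b(A) = A*(-3 + A)
t(E) = E*(-4 + E) (t(E) = (E - 4)*E = (-4 + E)*E = E*(-4 + E))
b(1)*(32 + t(4)) = (1*(-3 + 1))*(32 + 4*(-4 + 4)) = (1*(-2))*(32 + 4*0) = -2*(32 + 0) = -2*32 = -64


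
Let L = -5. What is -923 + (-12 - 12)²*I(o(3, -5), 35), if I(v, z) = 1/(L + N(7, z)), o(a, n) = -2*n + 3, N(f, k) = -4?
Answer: -987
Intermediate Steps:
o(a, n) = 3 - 2*n
I(v, z) = -⅑ (I(v, z) = 1/(-5 - 4) = 1/(-9) = -⅑)
-923 + (-12 - 12)²*I(o(3, -5), 35) = -923 + (-12 - 12)²*(-⅑) = -923 + (-24)²*(-⅑) = -923 + 576*(-⅑) = -923 - 64 = -987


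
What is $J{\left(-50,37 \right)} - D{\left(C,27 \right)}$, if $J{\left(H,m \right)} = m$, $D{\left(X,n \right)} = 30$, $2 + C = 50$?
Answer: $7$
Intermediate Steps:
$C = 48$ ($C = -2 + 50 = 48$)
$J{\left(-50,37 \right)} - D{\left(C,27 \right)} = 37 - 30 = 7$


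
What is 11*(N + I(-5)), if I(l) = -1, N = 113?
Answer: 1232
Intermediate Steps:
11*(N + I(-5)) = 11*(113 - 1) = 11*112 = 1232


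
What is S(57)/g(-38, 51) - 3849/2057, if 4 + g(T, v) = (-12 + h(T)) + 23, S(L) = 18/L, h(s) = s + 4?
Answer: -662293/351747 ≈ -1.8829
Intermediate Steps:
h(s) = 4 + s
g(T, v) = 11 + T (g(T, v) = -4 + ((-12 + (4 + T)) + 23) = -4 + ((-8 + T) + 23) = -4 + (15 + T) = 11 + T)
S(57)/g(-38, 51) - 3849/2057 = (18/57)/(11 - 38) - 3849/2057 = (18*(1/57))/(-27) - 3849*1/2057 = (6/19)*(-1/27) - 3849/2057 = -2/171 - 3849/2057 = -662293/351747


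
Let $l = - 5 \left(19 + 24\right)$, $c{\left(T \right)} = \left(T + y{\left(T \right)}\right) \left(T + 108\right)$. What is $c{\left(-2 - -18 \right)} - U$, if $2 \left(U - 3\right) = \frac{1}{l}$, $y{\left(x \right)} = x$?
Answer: $\frac{1704951}{430} \approx 3965.0$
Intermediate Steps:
$c{\left(T \right)} = 2 T \left(108 + T\right)$ ($c{\left(T \right)} = \left(T + T\right) \left(T + 108\right) = 2 T \left(108 + T\right)$)
$l = -215$ ($l = \left(-5\right) 43 = -215$)
$U = \frac{1289}{430}$ ($U = 3 + \frac{1}{2 \left(-215\right)} = 3 + \frac{1}{2} \left(- \frac{1}{215}\right) = 3 - \frac{1}{430} = \frac{1289}{430} \approx 2.9977$)
$c{\left(-2 - -18 \right)} - U = 2 \left(-2 - -18\right) \left(108 - -16\right) - \frac{1289}{430} = 2 \left(-2 + 18\right) \left(108 + \left(-2 + 18\right)\right) - \frac{1289}{430} = 2 \cdot 16 \left(108 + 16\right) - \frac{1289}{430} = 2 \cdot 16 \cdot 124 - \frac{1289}{430} = 3968 - \frac{1289}{430} = \frac{1704951}{430}$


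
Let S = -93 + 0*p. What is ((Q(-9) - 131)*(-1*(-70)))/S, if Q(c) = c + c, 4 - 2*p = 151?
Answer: 10430/93 ≈ 112.15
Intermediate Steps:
p = -147/2 (p = 2 - ½*151 = 2 - 151/2 = -147/2 ≈ -73.500)
Q(c) = 2*c
S = -93 (S = -93 + 0*(-147/2) = -93 + 0 = -93)
((Q(-9) - 131)*(-1*(-70)))/S = ((2*(-9) - 131)*(-1*(-70)))/(-93) = ((-18 - 131)*70)*(-1/93) = -149*70*(-1/93) = -10430*(-1/93) = 10430/93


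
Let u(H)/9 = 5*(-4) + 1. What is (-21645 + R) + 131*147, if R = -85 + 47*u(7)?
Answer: -10510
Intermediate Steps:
u(H) = -171 (u(H) = 9*(5*(-4) + 1) = 9*(-20 + 1) = 9*(-19) = -171)
R = -8122 (R = -85 + 47*(-171) = -85 - 8037 = -8122)
(-21645 + R) + 131*147 = (-21645 - 8122) + 131*147 = -29767 + 19257 = -10510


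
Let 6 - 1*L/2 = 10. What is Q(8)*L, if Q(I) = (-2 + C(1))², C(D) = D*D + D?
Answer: 0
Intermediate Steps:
C(D) = D + D² (C(D) = D² + D = D + D²)
L = -8 (L = 12 - 2*10 = 12 - 20 = -8)
Q(I) = 0 (Q(I) = (-2 + 1*(1 + 1))² = (-2 + 1*2)² = (-2 + 2)² = 0² = 0)
Q(8)*L = 0*(-8) = 0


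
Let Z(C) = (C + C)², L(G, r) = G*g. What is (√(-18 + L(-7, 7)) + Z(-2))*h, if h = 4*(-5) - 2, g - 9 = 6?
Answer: -352 - 22*I*√123 ≈ -352.0 - 243.99*I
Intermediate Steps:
g = 15 (g = 9 + 6 = 15)
L(G, r) = 15*G (L(G, r) = G*15 = 15*G)
Z(C) = 4*C² (Z(C) = (2*C)² = 4*C²)
h = -22 (h = -20 - 2 = -22)
(√(-18 + L(-7, 7)) + Z(-2))*h = (√(-18 + 15*(-7)) + 4*(-2)²)*(-22) = (√(-18 - 105) + 4*4)*(-22) = (√(-123) + 16)*(-22) = (I*√123 + 16)*(-22) = (16 + I*√123)*(-22) = -352 - 22*I*√123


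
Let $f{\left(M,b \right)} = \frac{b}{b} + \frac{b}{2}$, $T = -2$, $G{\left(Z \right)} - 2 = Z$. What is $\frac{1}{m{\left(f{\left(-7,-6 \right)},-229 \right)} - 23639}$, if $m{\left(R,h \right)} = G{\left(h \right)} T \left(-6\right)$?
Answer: $- \frac{1}{26363} \approx -3.7932 \cdot 10^{-5}$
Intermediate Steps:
$G{\left(Z \right)} = 2 + Z$
$f{\left(M,b \right)} = 1 + \frac{b}{2}$ ($f{\left(M,b \right)} = 1 + b \frac{1}{2} = 1 + \frac{b}{2}$)
$m{\left(R,h \right)} = 24 + 12 h$ ($m{\left(R,h \right)} = \left(2 + h\right) \left(-2\right) \left(-6\right) = \left(-4 - 2 h\right) \left(-6\right) = 24 + 12 h$)
$\frac{1}{m{\left(f{\left(-7,-6 \right)},-229 \right)} - 23639} = \frac{1}{\left(24 + 12 \left(-229\right)\right) - 23639} = \frac{1}{\left(24 - 2748\right) - 23639} = \frac{1}{-2724 - 23639} = \frac{1}{-26363} = - \frac{1}{26363}$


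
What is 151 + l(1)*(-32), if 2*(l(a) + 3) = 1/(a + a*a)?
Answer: 239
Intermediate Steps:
l(a) = -3 + 1/(2*(a + a**2)) (l(a) = -3 + 1/(2*(a + a*a)) = -3 + 1/(2*(a + a**2)))
151 + l(1)*(-32) = 151 + ((1/2)*(1 - 6*1 - 6*1**2)/(1*(1 + 1)))*(-32) = 151 + ((1/2)*1*(1 - 6 - 6*1)/2)*(-32) = 151 + ((1/2)*1*(1/2)*(1 - 6 - 6))*(-32) = 151 + ((1/2)*1*(1/2)*(-11))*(-32) = 151 - 11/4*(-32) = 151 + 88 = 239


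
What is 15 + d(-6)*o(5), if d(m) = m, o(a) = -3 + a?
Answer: 3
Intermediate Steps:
15 + d(-6)*o(5) = 15 - 6*(-3 + 5) = 15 - 6*2 = 15 - 12 = 3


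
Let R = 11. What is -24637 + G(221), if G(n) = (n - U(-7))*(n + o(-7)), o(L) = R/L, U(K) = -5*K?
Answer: 113237/7 ≈ 16177.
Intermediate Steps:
o(L) = 11/L
G(n) = (-35 + n)*(-11/7 + n) (G(n) = (n - (-5)*(-7))*(n + 11/(-7)) = (n - 1*35)*(n + 11*(-1/7)) = (n - 35)*(n - 11/7) = (-35 + n)*(-11/7 + n))
-24637 + G(221) = -24637 + (55 + 221**2 - 256/7*221) = -24637 + (55 + 48841 - 56576/7) = -24637 + 285696/7 = 113237/7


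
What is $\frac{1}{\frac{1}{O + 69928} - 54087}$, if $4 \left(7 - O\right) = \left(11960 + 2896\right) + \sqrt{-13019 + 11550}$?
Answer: $- \frac{3794935112428939}{205256655368636900077} - \frac{4 i \sqrt{1469}}{205256655368636900077} \approx -1.8489 \cdot 10^{-5} - 7.4692 \cdot 10^{-19} i$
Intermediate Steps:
$O = -3707 - \frac{i \sqrt{1469}}{4}$ ($O = 7 - \frac{\left(11960 + 2896\right) + \sqrt{-13019 + 11550}}{4} = 7 - \frac{14856 + \sqrt{-1469}}{4} = 7 - \frac{14856 + i \sqrt{1469}}{4} = 7 - \left(3714 + \frac{i \sqrt{1469}}{4}\right) = -3707 - \frac{i \sqrt{1469}}{4} \approx -3707.0 - 9.5819 i$)
$\frac{1}{\frac{1}{O + 69928} - 54087} = \frac{1}{\frac{1}{\left(-3707 - \frac{i \sqrt{1469}}{4}\right) + 69928} - 54087} = \frac{1}{\frac{1}{66221 - \frac{i \sqrt{1469}}{4}} - 54087} = \frac{1}{-54087 + \frac{1}{66221 - \frac{i \sqrt{1469}}{4}}}$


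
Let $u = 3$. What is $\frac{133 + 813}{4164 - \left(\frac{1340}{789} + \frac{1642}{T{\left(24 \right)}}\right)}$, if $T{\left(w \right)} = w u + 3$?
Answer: $\frac{9329925}{40834777} \approx 0.22848$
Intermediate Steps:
$T{\left(w \right)} = 3 + 3 w$ ($T{\left(w \right)} = w 3 + 3 = 3 w + 3 = 3 + 3 w$)
$\frac{133 + 813}{4164 - \left(\frac{1340}{789} + \frac{1642}{T{\left(24 \right)}}\right)} = \frac{133 + 813}{4164 - \left(\frac{1340}{789} + \frac{1642}{3 + 3 \cdot 24}\right)} = \frac{946}{4164 - \left(\frac{1340}{789} + \frac{1642}{3 + 72}\right)} = \frac{946}{4164 - \left(\frac{1340}{789} + \frac{1642}{75}\right)} = \frac{946}{4164 - \frac{465346}{19725}} = \frac{946}{\frac{81669554}{19725}} = 946 \cdot \frac{19725}{81669554} = \frac{9329925}{40834777}$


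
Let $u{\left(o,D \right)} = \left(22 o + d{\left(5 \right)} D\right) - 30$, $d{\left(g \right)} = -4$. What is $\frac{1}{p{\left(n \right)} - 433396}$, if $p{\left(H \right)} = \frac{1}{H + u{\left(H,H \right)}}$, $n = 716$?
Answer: $- \frac{13574}{5882917303} \approx -2.3074 \cdot 10^{-6}$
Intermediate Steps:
$u{\left(o,D \right)} = -30 - 4 D + 22 o$ ($u{\left(o,D \right)} = \left(22 o - 4 D\right) - 30 = \left(- 4 D + 22 o\right) - 30 = -30 - 4 D + 22 o$)
$p{\left(H \right)} = \frac{1}{-30 + 19 H}$ ($p{\left(H \right)} = \frac{1}{H - \left(30 - 18 H\right)} = \frac{1}{H + \left(-30 + 18 H\right)} = \frac{1}{-30 + 19 H}$)
$\frac{1}{p{\left(n \right)} - 433396} = \frac{1}{\frac{1}{-30 + 19 \cdot 716} - 433396} = \frac{1}{\frac{1}{-30 + 13604} - 433396} = \frac{1}{\frac{1}{13574} - 433396} = \frac{1}{- \frac{5882917303}{13574}} = - \frac{13574}{5882917303}$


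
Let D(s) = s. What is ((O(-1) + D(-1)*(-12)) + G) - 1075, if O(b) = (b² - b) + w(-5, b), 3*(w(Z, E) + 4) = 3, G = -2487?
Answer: -3551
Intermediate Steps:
w(Z, E) = -3 (w(Z, E) = -4 + (⅓)*3 = -4 + 1 = -3)
O(b) = -3 + b² - b (O(b) = (b² - b) - 3 = -3 + b² - b)
((O(-1) + D(-1)*(-12)) + G) - 1075 = (((-3 + (-1)² - 1*(-1)) - 1*(-12)) - 2487) - 1075 = (((-3 + 1 + 1) + 12) - 2487) - 1075 = ((-1 + 12) - 2487) - 1075 = (11 - 2487) - 1075 = -2476 - 1075 = -3551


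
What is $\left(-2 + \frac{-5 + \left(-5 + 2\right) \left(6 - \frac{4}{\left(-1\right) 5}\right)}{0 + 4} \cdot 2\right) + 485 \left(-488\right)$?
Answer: $- \frac{2366947}{10} \approx -2.3669 \cdot 10^{5}$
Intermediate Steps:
$\left(-2 + \frac{-5 + \left(-5 + 2\right) \left(6 - \frac{4}{\left(-1\right) 5}\right)}{0 + 4} \cdot 2\right) + 485 \left(-488\right) = \left(-2 + \frac{-5 - 3 \left(6 - \frac{4}{-5}\right)}{4} \cdot 2\right) - 236680 = \left(-2 + \left(-5 - 3 \left(6 - - \frac{4}{5}\right)\right) \frac{1}{4} \cdot 2\right) - 236680 = \left(-2 + \left(-5 - 3 \left(6 + \frac{4}{5}\right)\right) \frac{1}{4} \cdot 2\right) - 236680 = \left(-2 + \left(-5 - \frac{102}{5}\right) \frac{1}{4} \cdot 2\right) - 236680 = \left(-2 + \left(- \frac{127}{5}\right) \frac{1}{4} \cdot 2\right) - 236680 = \left(-2 - \frac{127}{10}\right) - 236680 = - \frac{147}{10} - 236680 = - \frac{2366947}{10}$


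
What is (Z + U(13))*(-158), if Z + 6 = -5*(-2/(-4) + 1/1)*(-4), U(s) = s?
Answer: -5846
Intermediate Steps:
Z = 24 (Z = -6 - 5*(-2/(-4) + 1/1)*(-4) = -6 - 5*(-2*(-¼) + 1*1)*(-4) = -6 - 5*(½ + 1)*(-4) = -6 - 5*3/2*(-4) = -6 - 15/2*(-4) = -6 + 30 = 24)
(Z + U(13))*(-158) = (24 + 13)*(-158) = 37*(-158) = -5846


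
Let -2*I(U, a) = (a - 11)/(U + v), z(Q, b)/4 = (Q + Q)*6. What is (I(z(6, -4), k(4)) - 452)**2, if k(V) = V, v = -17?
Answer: 60013730529/293764 ≈ 2.0429e+5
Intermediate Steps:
z(Q, b) = 48*Q (z(Q, b) = 4*((Q + Q)*6) = 4*((2*Q)*6) = 4*(12*Q) = 48*Q)
I(U, a) = -(-11 + a)/(2*(-17 + U)) (I(U, a) = -(a - 11)/(2*(U - 17)) = -(-11 + a)/(2*(-17 + U)))
(I(z(6, -4), k(4)) - 452)**2 = ((11 - 1*4)/(2*(-17 + 48*6)) - 452)**2 = ((11 - 4)/(2*(-17 + 288)) - 452)**2 = ((1/2)*7/271 - 452)**2 = ((1/2)*(1/271)*7 - 452)**2 = (7/542 - 452)**2 = (-244977/542)**2 = 60013730529/293764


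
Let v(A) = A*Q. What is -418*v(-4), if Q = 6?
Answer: 10032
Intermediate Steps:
v(A) = 6*A (v(A) = A*6 = 6*A)
-418*v(-4) = -2508*(-4) = -418*(-24) = 10032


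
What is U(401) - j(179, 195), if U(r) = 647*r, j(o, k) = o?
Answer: 259268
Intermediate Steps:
U(401) - j(179, 195) = 647*401 - 1*179 = 259447 - 179 = 259268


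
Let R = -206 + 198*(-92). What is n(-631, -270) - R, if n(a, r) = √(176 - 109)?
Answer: 18422 + √67 ≈ 18430.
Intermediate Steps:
n(a, r) = √67
R = -18422 (R = -206 - 18216 = -18422)
n(-631, -270) - R = √67 - 1*(-18422) = √67 + 18422 = 18422 + √67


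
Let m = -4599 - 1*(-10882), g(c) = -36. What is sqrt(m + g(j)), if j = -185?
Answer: sqrt(6247) ≈ 79.038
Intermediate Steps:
m = 6283 (m = -4599 + 10882 = 6283)
sqrt(m + g(j)) = sqrt(6283 - 36) = sqrt(6247)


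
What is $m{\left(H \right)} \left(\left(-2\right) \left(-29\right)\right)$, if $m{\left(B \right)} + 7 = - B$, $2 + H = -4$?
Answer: $-58$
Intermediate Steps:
$H = -6$ ($H = -2 - 4 = -6$)
$m{\left(B \right)} = -7 - B$
$m{\left(H \right)} \left(\left(-2\right) \left(-29\right)\right) = \left(-7 - -6\right) \left(\left(-2\right) \left(-29\right)\right) = \left(-7 + 6\right) 58 = \left(-1\right) 58 = -58$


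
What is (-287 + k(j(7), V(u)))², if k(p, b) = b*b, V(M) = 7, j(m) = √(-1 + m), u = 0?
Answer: 56644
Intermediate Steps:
k(p, b) = b²
(-287 + k(j(7), V(u)))² = (-287 + 7²)² = (-287 + 49)² = (-238)² = 56644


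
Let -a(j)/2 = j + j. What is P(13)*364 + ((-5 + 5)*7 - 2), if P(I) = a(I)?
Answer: -18930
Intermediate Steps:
a(j) = -4*j (a(j) = -2*(j + j) = -4*j)
P(I) = -4*I
P(13)*364 + ((-5 + 5)*7 - 2) = -4*13*364 + ((-5 + 5)*7 - 2) = -52*364 + (0*7 - 2) = -18928 + (0 - 2) = -18928 - 2 = -18930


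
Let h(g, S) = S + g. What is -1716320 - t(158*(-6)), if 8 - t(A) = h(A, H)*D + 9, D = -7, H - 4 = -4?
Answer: -1709683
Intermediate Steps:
H = 0 (H = 4 - 4 = 0)
t(A) = -1 + 7*A (t(A) = 8 - ((0 + A)*(-7) + 9) = 8 - (A*(-7) + 9) = 8 - (-7*A + 9) = 8 - (9 - 7*A) = 8 + (-9 + 7*A) = -1 + 7*A)
-1716320 - t(158*(-6)) = -1716320 - (-1 + 7*(158*(-6))) = -1716320 - (-1 + 7*(-948)) = -1716320 - (-1 - 6636) = -1716320 - 1*(-6637) = -1716320 + 6637 = -1709683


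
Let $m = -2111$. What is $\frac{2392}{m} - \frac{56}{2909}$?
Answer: $- \frac{7076544}{6140899} \approx -1.1524$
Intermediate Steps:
$\frac{2392}{m} - \frac{56}{2909} = \frac{2392}{-2111} - \frac{56}{2909} = 2392 \left(- \frac{1}{2111}\right) - \frac{56}{2909} = - \frac{2392}{2111} - \frac{56}{2909} = - \frac{7076544}{6140899}$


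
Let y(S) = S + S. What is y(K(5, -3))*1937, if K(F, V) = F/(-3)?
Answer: -19370/3 ≈ -6456.7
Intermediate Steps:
K(F, V) = -F/3 (K(F, V) = F*(-⅓) = -F/3)
y(S) = 2*S
y(K(5, -3))*1937 = (2*(-⅓*5))*1937 = (2*(-5/3))*1937 = -10/3*1937 = -19370/3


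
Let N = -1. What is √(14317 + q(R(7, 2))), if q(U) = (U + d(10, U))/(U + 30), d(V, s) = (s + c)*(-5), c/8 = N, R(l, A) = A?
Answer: √14318 ≈ 119.66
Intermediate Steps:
c = -8 (c = 8*(-1) = -8)
d(V, s) = 40 - 5*s (d(V, s) = (s - 8)*(-5) = (-8 + s)*(-5) = 40 - 5*s)
q(U) = (40 - 4*U)/(30 + U) (q(U) = (U + (40 - 5*U))/(U + 30) = (40 - 4*U)/(30 + U))
√(14317 + q(R(7, 2))) = √(14317 + 4*(10 - 1*2)/(30 + 2)) = √(14317 + 4*(10 - 2)/32) = √(14317 + 4*(1/32)*8) = √(14317 + 1) = √14318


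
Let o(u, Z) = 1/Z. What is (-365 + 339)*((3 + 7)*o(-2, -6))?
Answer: 130/3 ≈ 43.333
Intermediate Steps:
(-365 + 339)*((3 + 7)*o(-2, -6)) = (-365 + 339)*((3 + 7)/(-6)) = -260*(-1)/6 = -26*(-5/3) = 130/3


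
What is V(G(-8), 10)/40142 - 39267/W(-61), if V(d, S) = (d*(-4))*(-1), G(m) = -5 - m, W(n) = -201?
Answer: 262709721/1344757 ≈ 195.36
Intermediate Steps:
V(d, S) = 4*d (V(d, S) = -4*d*(-1) = 4*d)
V(G(-8), 10)/40142 - 39267/W(-61) = (4*(-5 - 1*(-8)))/40142 - 39267/(-201) = (4*(-5 + 8))*(1/40142) - 39267*(-1/201) = (4*3)*(1/40142) + 13089/67 = 12*(1/40142) + 13089/67 = 6/20071 + 13089/67 = 262709721/1344757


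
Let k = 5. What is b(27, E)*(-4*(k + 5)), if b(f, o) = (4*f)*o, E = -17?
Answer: 73440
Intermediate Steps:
b(f, o) = 4*f*o
b(27, E)*(-4*(k + 5)) = (4*27*(-17))*(-4*(5 + 5)) = -(-7344)*10 = -1836*(-40) = 73440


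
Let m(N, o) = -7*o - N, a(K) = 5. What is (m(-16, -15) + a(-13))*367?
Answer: 46242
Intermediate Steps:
m(N, o) = -N - 7*o
(m(-16, -15) + a(-13))*367 = ((-1*(-16) - 7*(-15)) + 5)*367 = ((16 + 105) + 5)*367 = (121 + 5)*367 = 126*367 = 46242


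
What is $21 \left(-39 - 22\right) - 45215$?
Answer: $-46496$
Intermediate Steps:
$21 \left(-39 - 22\right) - 45215 = 21 \left(-61\right) - 45215 = -1281 - 45215 = -46496$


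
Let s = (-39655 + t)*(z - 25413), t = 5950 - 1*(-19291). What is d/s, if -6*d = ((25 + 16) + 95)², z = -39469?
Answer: -2312/701406861 ≈ -3.2962e-6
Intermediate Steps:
t = 25241 (t = 5950 + 19291 = 25241)
s = 935209148 (s = (-39655 + 25241)*(-39469 - 25413) = -14414*(-64882) = 935209148)
d = -9248/3 (d = -((25 + 16) + 95)²/6 = -(41 + 95)²/6 = -⅙*136² = -⅙*18496 = -9248/3 ≈ -3082.7)
d/s = -9248/3/935209148 = -9248/3*1/935209148 = -2312/701406861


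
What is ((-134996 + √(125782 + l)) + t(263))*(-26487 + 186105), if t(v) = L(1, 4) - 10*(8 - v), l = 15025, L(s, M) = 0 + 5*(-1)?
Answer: -21141563718 + 159618*√140807 ≈ -2.1082e+10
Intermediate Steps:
L(s, M) = -5 (L(s, M) = 0 - 5 = -5)
t(v) = -85 + 10*v (t(v) = -5 - 10*(8 - v) = -5 + (-80 + 10*v) = -85 + 10*v)
((-134996 + √(125782 + l)) + t(263))*(-26487 + 186105) = ((-134996 + √(125782 + 15025)) + (-85 + 10*263))*(-26487 + 186105) = ((-134996 + √140807) + (-85 + 2630))*159618 = ((-134996 + √140807) + 2545)*159618 = (-132451 + √140807)*159618 = -21141563718 + 159618*√140807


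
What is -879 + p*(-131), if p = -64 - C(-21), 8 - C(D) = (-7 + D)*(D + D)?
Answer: -145503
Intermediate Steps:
C(D) = 8 - 2*D*(-7 + D) (C(D) = 8 - (-7 + D)*(D + D) = 8 - (-7 + D)*2*D = 8 - 2*D*(-7 + D))
p = 1104 (p = -64 - (8 - 2*(-21)² + 14*(-21)) = -64 - (8 - 2*441 - 294) = -64 - (8 - 882 - 294) = -64 - 1*(-1168) = -64 + 1168 = 1104)
-879 + p*(-131) = -879 + 1104*(-131) = -879 - 144624 = -145503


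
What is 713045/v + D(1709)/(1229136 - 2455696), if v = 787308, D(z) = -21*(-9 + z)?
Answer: 11283742135/12071006256 ≈ 0.93478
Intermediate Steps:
D(z) = 189 - 21*z
713045/v + D(1709)/(1229136 - 2455696) = 713045/787308 + (189 - 21*1709)/(1229136 - 2455696) = 713045*(1/787308) + (189 - 35889)/(-1226560) = 713045/787308 - 35700*(-1/1226560) = 713045/787308 + 1785/61328 = 11283742135/12071006256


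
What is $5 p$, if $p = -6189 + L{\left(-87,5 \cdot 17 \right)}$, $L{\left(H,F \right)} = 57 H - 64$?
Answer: $-56060$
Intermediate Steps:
$L{\left(H,F \right)} = -64 + 57 H$
$p = -11212$ ($p = -6189 + \left(-64 + 57 \left(-87\right)\right) = -6189 - 5023 = -11212$)
$5 p = 5 \left(-11212\right) = -56060$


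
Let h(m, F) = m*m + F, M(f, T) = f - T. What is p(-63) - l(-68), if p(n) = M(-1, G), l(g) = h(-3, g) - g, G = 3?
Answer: -13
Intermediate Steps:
h(m, F) = F + m² (h(m, F) = m² + F = F + m²)
l(g) = 9 (l(g) = (g + (-3)²) - g = (g + 9) - g = (9 + g) - g = 9)
p(n) = -4 (p(n) = -1 - 1*3 = -1 - 3 = -4)
p(-63) - l(-68) = -4 - 1*9 = -4 - 9 = -13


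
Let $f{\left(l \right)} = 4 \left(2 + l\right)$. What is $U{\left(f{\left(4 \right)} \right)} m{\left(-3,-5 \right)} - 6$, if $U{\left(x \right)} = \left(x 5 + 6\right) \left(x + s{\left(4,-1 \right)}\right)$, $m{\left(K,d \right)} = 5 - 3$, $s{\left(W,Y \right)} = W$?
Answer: $7050$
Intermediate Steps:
$m{\left(K,d \right)} = 2$ ($m{\left(K,d \right)} = 5 - 3 = 2$)
$f{\left(l \right)} = 8 + 4 l$
$U{\left(x \right)} = \left(4 + x\right) \left(6 + 5 x\right)$ ($U{\left(x \right)} = \left(x 5 + 6\right) \left(x + 4\right) = \left(5 x + 6\right) \left(4 + x\right) = \left(6 + 5 x\right) \left(4 + x\right) = \left(4 + x\right) \left(6 + 5 x\right)$)
$U{\left(f{\left(4 \right)} \right)} m{\left(-3,-5 \right)} - 6 = \left(24 + 5 \left(8 + 4 \cdot 4\right)^{2} + 26 \left(8 + 4 \cdot 4\right)\right) 2 - 6 = \left(24 + 5 \left(8 + 16\right)^{2} + 26 \left(8 + 16\right)\right) 2 - 6 = \left(24 + 5 \cdot 24^{2} + 26 \cdot 24\right) 2 - 6 = \left(24 + 5 \cdot 576 + 624\right) 2 - 6 = \left(24 + 2880 + 624\right) 2 - 6 = 3528 \cdot 2 - 6 = 7056 - 6 = 7050$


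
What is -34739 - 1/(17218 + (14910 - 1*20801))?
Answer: -393488654/11327 ≈ -34739.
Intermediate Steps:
-34739 - 1/(17218 + (14910 - 1*20801)) = -34739 - 1/(17218 + (14910 - 20801)) = -34739 - 1/(17218 - 5891) = -34739 - 1/11327 = -393488654/11327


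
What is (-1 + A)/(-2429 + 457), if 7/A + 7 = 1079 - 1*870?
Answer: 195/398344 ≈ 0.00048953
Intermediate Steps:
A = 7/202 (A = 7/(-7 + (1079 - 1*870)) = 7/(-7 + (1079 - 870)) = 7/(-7 + 209) = 7/202 ≈ 0.034653)
(-1 + A)/(-2429 + 457) = (-1 + 7/202)/(-2429 + 457) = -195/202/(-1972) = -195/202*(-1/1972) = 195/398344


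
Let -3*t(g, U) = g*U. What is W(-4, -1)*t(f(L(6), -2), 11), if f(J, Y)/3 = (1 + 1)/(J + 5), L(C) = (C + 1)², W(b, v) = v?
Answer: 11/27 ≈ 0.40741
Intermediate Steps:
L(C) = (1 + C)²
f(J, Y) = 6/(5 + J) (f(J, Y) = 3*((1 + 1)/(J + 5)) = 3*(2/(5 + J)) = 6/(5 + J))
t(g, U) = -U*g/3 (t(g, U) = -g*U/3 = -U*g/3)
W(-4, -1)*t(f(L(6), -2), 11) = -(-1)*11*6/(5 + (1 + 6)²)/3 = -(-1)*11*6/(5 + 7²)/3 = -(-1)*11*6/(5 + 49)/3 = -(-1)*11*6/54/3 = -(-1)*11*6*(1/54)/3 = -(-1)*11/(3*9) = -1*(-11/27) = 11/27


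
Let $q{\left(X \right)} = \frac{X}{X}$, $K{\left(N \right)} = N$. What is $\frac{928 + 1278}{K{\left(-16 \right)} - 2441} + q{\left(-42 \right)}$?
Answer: $\frac{251}{2457} \approx 0.10216$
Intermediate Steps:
$q{\left(X \right)} = 1$
$\frac{928 + 1278}{K{\left(-16 \right)} - 2441} + q{\left(-42 \right)} = \frac{928 + 1278}{-16 - 2441} + 1 = \frac{2206}{-2457} + 1 = 2206 \left(- \frac{1}{2457}\right) + 1 = - \frac{2206}{2457} + 1 = \frac{251}{2457}$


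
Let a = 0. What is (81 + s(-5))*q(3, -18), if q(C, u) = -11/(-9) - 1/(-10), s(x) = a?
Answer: 1071/10 ≈ 107.10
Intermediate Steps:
s(x) = 0
q(C, u) = 119/90 (q(C, u) = -11*(-⅑) - 1*(-⅒) = 11/9 + ⅒ = 119/90)
(81 + s(-5))*q(3, -18) = (81 + 0)*(119/90) = 81*(119/90) = 1071/10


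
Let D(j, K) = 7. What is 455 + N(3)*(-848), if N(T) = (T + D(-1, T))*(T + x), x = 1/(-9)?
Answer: -216385/9 ≈ -24043.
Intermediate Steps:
x = -⅑ ≈ -0.11111
N(T) = (7 + T)*(-⅑ + T) (N(T) = (T + 7)*(T - ⅑) = (7 + T)*(-⅑ + T))
455 + N(3)*(-848) = 455 + (-7/9 + 3² + (62/9)*3)*(-848) = 455 + (-7/9 + 9 + 62/3)*(-848) = 455 + (260/9)*(-848) = 455 - 220480/9 = -216385/9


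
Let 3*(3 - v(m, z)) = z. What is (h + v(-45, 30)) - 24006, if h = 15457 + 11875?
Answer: 3319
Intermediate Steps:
v(m, z) = 3 - z/3
h = 27332
(h + v(-45, 30)) - 24006 = (27332 + (3 - 1/3*30)) - 24006 = (27332 + (3 - 10)) - 24006 = (27332 - 7) - 24006 = 27325 - 24006 = 3319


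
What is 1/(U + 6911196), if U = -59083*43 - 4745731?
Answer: -1/375104 ≈ -2.6659e-6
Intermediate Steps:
U = -7286300 (U = -2540569 - 4745731 = -7286300)
1/(U + 6911196) = 1/(-7286300 + 6911196) = 1/(-375104) = -1/375104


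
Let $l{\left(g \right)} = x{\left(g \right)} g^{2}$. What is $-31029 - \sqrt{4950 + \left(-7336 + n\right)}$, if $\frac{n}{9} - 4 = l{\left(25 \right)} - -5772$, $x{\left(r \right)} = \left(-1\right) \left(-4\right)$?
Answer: $-31029 - \sqrt{72098} \approx -31298.0$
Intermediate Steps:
$x{\left(r \right)} = 4$
$l{\left(g \right)} = 4 g^{2}$
$n = 74484$ ($n = 36 + 9 \left(4 \cdot 25^{2} - -5772\right) = 36 + 9 \left(4 \cdot 625 + 5772\right) = 36 + 9 \left(2500 + 5772\right) = 36 + 9 \cdot 8272 = 36 + 74448 = 74484$)
$-31029 - \sqrt{4950 + \left(-7336 + n\right)} = -31029 - \sqrt{4950 + \left(-7336 + 74484\right)} = -31029 - \sqrt{4950 + 67148} = -31029 - \sqrt{72098}$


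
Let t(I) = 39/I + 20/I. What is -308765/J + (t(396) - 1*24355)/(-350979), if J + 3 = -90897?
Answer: 121642275581/35094390210 ≈ 3.4661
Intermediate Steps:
t(I) = 59/I
J = -90900 (J = -3 - 90897 = -90900)
-308765/J + (t(396) - 1*24355)/(-350979) = -308765/(-90900) + (59/396 - 1*24355)/(-350979) = -308765*(-1/90900) + (59*(1/396) - 24355)*(-1/350979) = 61753/18180 + (59/396 - 24355)*(-1/350979) = 61753/18180 - 9644521/396*(-1/350979) = 61753/18180 + 9644521/138987684 = 121642275581/35094390210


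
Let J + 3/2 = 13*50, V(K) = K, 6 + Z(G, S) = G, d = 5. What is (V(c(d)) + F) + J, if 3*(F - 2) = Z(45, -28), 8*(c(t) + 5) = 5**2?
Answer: 5293/8 ≈ 661.63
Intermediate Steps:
Z(G, S) = -6 + G
c(t) = -15/8 (c(t) = -5 + (1/8)*5**2 = -5 + (1/8)*25 = -5 + 25/8 = -15/8)
F = 15 (F = 2 + (-6 + 45)/3 = 2 + (1/3)*39 = 2 + 13 = 15)
J = 1297/2 (J = -3/2 + 13*50 = -3/2 + 650 = 1297/2 ≈ 648.50)
(V(c(d)) + F) + J = (-15/8 + 15) + 1297/2 = 105/8 + 1297/2 = 5293/8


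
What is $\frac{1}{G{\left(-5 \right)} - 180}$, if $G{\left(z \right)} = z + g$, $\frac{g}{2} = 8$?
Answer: $- \frac{1}{169} \approx -0.0059172$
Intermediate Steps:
$g = 16$ ($g = 2 \cdot 8 = 16$)
$G{\left(z \right)} = 16 + z$ ($G{\left(z \right)} = z + 16 = 16 + z$)
$\frac{1}{G{\left(-5 \right)} - 180} = \frac{1}{\left(16 - 5\right) - 180} = \frac{1}{11 - 180} = \frac{1}{-169} = - \frac{1}{169}$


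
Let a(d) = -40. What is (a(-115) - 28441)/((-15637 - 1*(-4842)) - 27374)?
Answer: 28481/38169 ≈ 0.74618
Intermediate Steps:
(a(-115) - 28441)/((-15637 - 1*(-4842)) - 27374) = (-40 - 28441)/((-15637 - 1*(-4842)) - 27374) = -28481/((-15637 + 4842) - 27374) = -28481/(-10795 - 27374) = -28481/(-38169) = -28481*(-1/38169) = 28481/38169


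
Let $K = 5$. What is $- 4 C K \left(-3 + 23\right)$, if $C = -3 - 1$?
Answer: $1600$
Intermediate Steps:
$C = -4$ ($C = -3 - 1 = -4$)
$- 4 C K \left(-3 + 23\right) = \left(-4\right) \left(-4\right) 5 \left(-3 + 23\right) = 16 \cdot 5 \cdot 20 = 80 \cdot 20 = 1600$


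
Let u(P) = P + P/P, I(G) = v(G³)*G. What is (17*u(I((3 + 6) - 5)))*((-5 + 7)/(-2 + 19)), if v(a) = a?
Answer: 514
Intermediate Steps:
I(G) = G⁴ (I(G) = G³*G = G⁴)
u(P) = 1 + P (u(P) = P + 1 = 1 + P)
(17*u(I((3 + 6) - 5)))*((-5 + 7)/(-2 + 19)) = (17*(1 + ((3 + 6) - 5)⁴))*((-5 + 7)/(-2 + 19)) = (17*(1 + (9 - 5)⁴))*(2/17) = (17*(1 + 4⁴))*(2*(1/17)) = (17*(1 + 256))*(2/17) = (17*257)*(2/17) = 4369*(2/17) = 514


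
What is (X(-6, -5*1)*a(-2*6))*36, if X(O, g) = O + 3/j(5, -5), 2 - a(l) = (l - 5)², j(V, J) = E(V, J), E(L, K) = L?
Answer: 278964/5 ≈ 55793.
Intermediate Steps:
j(V, J) = V
a(l) = 2 - (-5 + l)² (a(l) = 2 - (l - 5)² = 2 - (-5 + l)²)
X(O, g) = ⅗ + O (X(O, g) = O + 3/5 = O + 3*(⅕) = O + ⅗ = ⅗ + O)
(X(-6, -5*1)*a(-2*6))*36 = ((⅗ - 6)*(2 - (-5 - 2*6)²))*36 = -27*(2 - (-5 - 12)²)/5*36 = -27*(2 - 1*(-17)²)/5*36 = -27*(2 - 1*289)/5*36 = -27*(2 - 289)/5*36 = -27/5*(-287)*36 = (7749/5)*36 = 278964/5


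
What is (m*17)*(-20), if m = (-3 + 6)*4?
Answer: -4080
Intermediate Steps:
m = 12 (m = 3*4 = 12)
(m*17)*(-20) = (12*17)*(-20) = 204*(-20) = -4080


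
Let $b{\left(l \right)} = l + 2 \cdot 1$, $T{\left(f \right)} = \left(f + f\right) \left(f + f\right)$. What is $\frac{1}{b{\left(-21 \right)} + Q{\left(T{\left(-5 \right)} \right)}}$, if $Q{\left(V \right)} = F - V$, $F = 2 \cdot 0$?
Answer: $- \frac{1}{119} \approx -0.0084034$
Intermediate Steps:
$F = 0$
$T{\left(f \right)} = 4 f^{2}$ ($T{\left(f \right)} = 2 f 2 f = 4 f^{2}$)
$Q{\left(V \right)} = - V$ ($Q{\left(V \right)} = 0 - V = - V$)
$b{\left(l \right)} = 2 + l$ ($b{\left(l \right)} = l + 2 = 2 + l$)
$\frac{1}{b{\left(-21 \right)} + Q{\left(T{\left(-5 \right)} \right)}} = \frac{1}{\left(2 - 21\right) - 4 \left(-5\right)^{2}} = \frac{1}{-19 - 4 \cdot 25} = \frac{1}{-19 - 100} = \frac{1}{-119} = - \frac{1}{119}$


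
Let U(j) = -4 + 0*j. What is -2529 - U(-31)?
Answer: -2525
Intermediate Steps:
U(j) = -4 (U(j) = -4 + 0 = -4)
-2529 - U(-31) = -2529 - 1*(-4) = -2529 + 4 = -2525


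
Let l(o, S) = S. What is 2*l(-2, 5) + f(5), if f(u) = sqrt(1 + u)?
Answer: 10 + sqrt(6) ≈ 12.449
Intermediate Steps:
2*l(-2, 5) + f(5) = 2*5 + sqrt(1 + 5) = 10 + sqrt(6)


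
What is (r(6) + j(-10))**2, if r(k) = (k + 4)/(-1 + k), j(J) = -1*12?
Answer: 100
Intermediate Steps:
j(J) = -12
r(k) = (4 + k)/(-1 + k)
(r(6) + j(-10))**2 = ((4 + 6)/(-1 + 6) - 12)**2 = (10/5 - 12)**2 = ((1/5)*10 - 12)**2 = (2 - 12)**2 = (-10)**2 = 100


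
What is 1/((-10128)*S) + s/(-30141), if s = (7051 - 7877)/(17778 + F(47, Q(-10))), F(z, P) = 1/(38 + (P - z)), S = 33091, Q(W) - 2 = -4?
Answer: 1013079691397/658481158501198992 ≈ 1.5385e-6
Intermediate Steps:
Q(W) = -2 (Q(W) = 2 - 4 = -2)
F(z, P) = 1/(38 + P - z)
s = -9086/195557 (s = (7051 - 7877)/(17778 + 1/(38 - 2 - 1*47)) = -826/(17778 + 1/(38 - 2 - 47)) = -826/(17778 + 1/(-11)) = -826/(17778 - 1/11) = -826/195557/11 = -826*11/195557 = -9086/195557 ≈ -0.046462)
1/((-10128)*S) + s/(-30141) = 1/(-10128*33091) - 9086/195557/(-30141) = -1/10128*1/33091 - 9086/195557*(-1/30141) = -1/335145648 + 9086/5894283537 = 1013079691397/658481158501198992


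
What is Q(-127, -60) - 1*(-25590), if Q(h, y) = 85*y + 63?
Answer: 20553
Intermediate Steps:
Q(h, y) = 63 + 85*y
Q(-127, -60) - 1*(-25590) = (63 + 85*(-60)) - 1*(-25590) = (63 - 5100) + 25590 = -5037 + 25590 = 20553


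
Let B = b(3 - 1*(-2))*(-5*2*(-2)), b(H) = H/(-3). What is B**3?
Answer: -1000000/27 ≈ -37037.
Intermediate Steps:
b(H) = -H/3 (b(H) = H*(-1/3) = -H/3)
B = -100/3 (B = (-(3 - 1*(-2))/3)*(-5*2*(-2)) = (-(3 + 2)/3)*(-10*(-2)) = -1/3*5*20 = -5/3*20 = -100/3 ≈ -33.333)
B**3 = (-100/3)**3 = -1000000/27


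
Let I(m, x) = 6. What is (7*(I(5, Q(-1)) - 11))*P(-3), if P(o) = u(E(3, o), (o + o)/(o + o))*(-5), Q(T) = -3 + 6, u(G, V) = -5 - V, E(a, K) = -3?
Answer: -1050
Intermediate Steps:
Q(T) = 3
P(o) = 30 (P(o) = (-5 - (o + o)/(o + o))*(-5) = (-5 - 2*o/(2*o))*(-5) = (-5 - 2*o*1/(2*o))*(-5) = (-5 - 1*1)*(-5) = (-5 - 1)*(-5) = -6*(-5) = 30)
(7*(I(5, Q(-1)) - 11))*P(-3) = (7*(6 - 11))*30 = (7*(-5))*30 = -35*30 = -1050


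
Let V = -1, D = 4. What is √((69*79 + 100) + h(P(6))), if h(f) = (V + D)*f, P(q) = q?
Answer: √5569 ≈ 74.626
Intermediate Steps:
h(f) = 3*f (h(f) = (-1 + 4)*f = 3*f)
√((69*79 + 100) + h(P(6))) = √((69*79 + 100) + 3*6) = √((5451 + 100) + 18) = √(5551 + 18) = √5569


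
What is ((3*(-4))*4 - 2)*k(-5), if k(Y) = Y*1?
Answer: 250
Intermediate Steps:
k(Y) = Y
((3*(-4))*4 - 2)*k(-5) = ((3*(-4))*4 - 2)*(-5) = (-12*4 - 2)*(-5) = (-48 - 2)*(-5) = -50*(-5) = 250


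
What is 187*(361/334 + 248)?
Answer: 15557091/334 ≈ 46578.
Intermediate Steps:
187*(361/334 + 248) = 187*(83193/334) = 15557091/334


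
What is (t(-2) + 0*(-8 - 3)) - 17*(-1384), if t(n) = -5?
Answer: 23523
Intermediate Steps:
(t(-2) + 0*(-8 - 3)) - 17*(-1384) = (-5 + 0*(-8 - 3)) - 17*(-1384) = (-5 + 0*(-11)) + 23528 = (-5 + 0) + 23528 = -5 + 23528 = 23523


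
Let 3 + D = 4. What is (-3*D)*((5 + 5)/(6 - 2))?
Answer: -15/2 ≈ -7.5000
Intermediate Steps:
D = 1 (D = -3 + 4 = 1)
(-3*D)*((5 + 5)/(6 - 2)) = (-3*1)*((5 + 5)/(6 - 2)) = -30/4 = -3*5/2 = -15/2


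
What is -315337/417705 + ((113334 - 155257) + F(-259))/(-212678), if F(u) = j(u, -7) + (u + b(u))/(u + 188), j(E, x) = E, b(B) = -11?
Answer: -1755375551423/3153701571645 ≈ -0.55661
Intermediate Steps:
F(u) = u + (-11 + u)/(188 + u) (F(u) = u + (u - 11)/(u + 188) = u + (-11 + u)/(188 + u))
-315337/417705 + ((113334 - 155257) + F(-259))/(-212678) = -315337/417705 + ((113334 - 155257) + (-11 + (-259)**2 + 189*(-259))/(188 - 259))/(-212678) = -315337*1/417705 + (-41923 + (-11 + 67081 - 48951)/(-71))*(-1/212678) = -315337/417705 + (-41923 - 1/71*18119)*(-1/212678) = -315337/417705 + (-41923 - 18119/71)*(-1/212678) = -315337/417705 - 2994652/71*(-1/212678) = -315337/417705 + 1497326/7550069 = -1755375551423/3153701571645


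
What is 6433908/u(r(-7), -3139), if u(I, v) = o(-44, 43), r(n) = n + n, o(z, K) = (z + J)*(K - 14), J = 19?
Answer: -6433908/725 ≈ -8874.4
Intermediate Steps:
o(z, K) = (-14 + K)*(19 + z) (o(z, K) = (z + 19)*(K - 14) = (19 + z)*(-14 + K) = (-14 + K)*(19 + z))
r(n) = 2*n
u(I, v) = -725 (u(I, v) = -266 - 14*(-44) + 19*43 + 43*(-44) = -266 + 616 + 817 - 1892 = -725)
6433908/u(r(-7), -3139) = 6433908/(-725) = 6433908*(-1/725) = -6433908/725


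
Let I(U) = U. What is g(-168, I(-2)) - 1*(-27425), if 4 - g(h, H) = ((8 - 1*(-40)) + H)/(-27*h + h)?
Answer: 59904913/2184 ≈ 27429.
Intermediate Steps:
g(h, H) = 4 + (48 + H)/(26*h) (g(h, H) = 4 - ((8 - 1*(-40)) + H)/(-27*h + h) = 4 - ((8 + 40) + H)/((-26*h)) = 4 - (48 + H)*(-1/(26*h)) = 4 - (-1)*(48 + H)/(26*h) = 4 + (48 + H)/(26*h))
g(-168, I(-2)) - 1*(-27425) = (1/26)*(48 - 2 + 104*(-168))/(-168) - 1*(-27425) = (1/26)*(-1/168)*(48 - 2 - 17472) + 27425 = (1/26)*(-1/168)*(-17426) + 27425 = 8713/2184 + 27425 = 59904913/2184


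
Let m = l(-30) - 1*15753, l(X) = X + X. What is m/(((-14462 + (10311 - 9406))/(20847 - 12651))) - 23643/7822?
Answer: 337812286635/35347618 ≈ 9556.9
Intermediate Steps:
l(X) = 2*X
m = -15813 (m = 2*(-30) - 1*15753 = -60 - 15753 = -15813)
m/(((-14462 + (10311 - 9406))/(20847 - 12651))) - 23643/7822 = -15813*(20847 - 12651)/(-14462 + (10311 - 9406)) - 23643/7822 = -15813*8196/(-14462 + 905) - 23643*1/7822 = -15813/((-13557*1/8196)) - 23643/7822 = -15813/(-4519/2732) - 23643/7822 = -15813*(-2732/4519) - 23643/7822 = 43201116/4519 - 23643/7822 = 337812286635/35347618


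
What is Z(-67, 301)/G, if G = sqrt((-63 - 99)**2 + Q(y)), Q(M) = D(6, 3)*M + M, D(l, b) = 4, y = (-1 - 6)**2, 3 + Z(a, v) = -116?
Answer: -119*sqrt(26489)/26489 ≈ -0.73116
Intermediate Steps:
Z(a, v) = -119 (Z(a, v) = -3 - 116 = -119)
y = 49 (y = (-7)**2 = 49)
Q(M) = 5*M (Q(M) = 4*M + M = 5*M)
G = sqrt(26489) (G = sqrt((-63 - 99)**2 + 5*49) = sqrt((-162)**2 + 245) = sqrt(26244 + 245) = sqrt(26489) ≈ 162.75)
Z(-67, 301)/G = -119*sqrt(26489)/26489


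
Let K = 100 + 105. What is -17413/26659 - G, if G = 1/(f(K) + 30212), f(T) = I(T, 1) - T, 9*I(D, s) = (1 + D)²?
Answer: -5441785018/8330910841 ≈ -0.65320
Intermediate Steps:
I(D, s) = (1 + D)²/9
K = 205
f(T) = -T + (1 + T)²/9 (f(T) = (1 + T)²/9 - T = -T + (1 + T)²/9)
G = 9/312499 (G = 1/((-1*205 + (1 + 205)²/9) + 30212) = 1/((-205 + (⅑)*206²) + 30212) = 1/((-205 + (⅑)*42436) + 30212) = 1/((-205 + 42436/9) + 30212) = 1/(40591/9 + 30212) = 1/(312499/9) = 9/312499 ≈ 2.8800e-5)
-17413/26659 - G = -17413/26659 - 1*9/312499 = -17413*1/26659 - 9/312499 = -17413/26659 - 9/312499 = -5441785018/8330910841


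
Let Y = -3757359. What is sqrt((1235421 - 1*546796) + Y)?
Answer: I*sqrt(3068734) ≈ 1751.8*I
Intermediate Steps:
sqrt((1235421 - 1*546796) + Y) = sqrt((1235421 - 1*546796) - 3757359) = sqrt((1235421 - 546796) - 3757359) = sqrt(688625 - 3757359) = sqrt(-3068734) = I*sqrt(3068734)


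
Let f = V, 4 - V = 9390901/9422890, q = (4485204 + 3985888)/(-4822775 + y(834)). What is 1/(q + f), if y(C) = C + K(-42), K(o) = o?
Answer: 45437015390870/56643128490917 ≈ 0.80216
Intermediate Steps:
y(C) = -42 + C (y(C) = C - 42 = -42 + C)
q = -8471092/4821983 (q = (4485204 + 3985888)/(-4822775 + (-42 + 834)) = 8471092/(-4822775 + 792) = 8471092/(-4821983) = 8471092*(-1/4821983) = -8471092/4821983 ≈ -1.7568)
V = 28300659/9422890 (V = 4 - 9390901/9422890 = 28300659/9422890 ≈ 3.0034)
f = 28300659/9422890 ≈ 3.0034
1/(q + f) = 1/(-8471092/4821983 + 28300659/9422890) = 1/(56643128490917/45437015390870) = 45437015390870/56643128490917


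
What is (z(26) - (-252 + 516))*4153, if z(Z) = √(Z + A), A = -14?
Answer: -1096392 + 8306*√3 ≈ -1.0820e+6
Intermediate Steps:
z(Z) = √(-14 + Z) (z(Z) = √(Z - 14) = √(-14 + Z))
(z(26) - (-252 + 516))*4153 = (√(-14 + 26) - (-252 + 516))*4153 = (√12 - 1*264)*4153 = (2*√3 - 264)*4153 = (-264 + 2*√3)*4153 = -1096392 + 8306*√3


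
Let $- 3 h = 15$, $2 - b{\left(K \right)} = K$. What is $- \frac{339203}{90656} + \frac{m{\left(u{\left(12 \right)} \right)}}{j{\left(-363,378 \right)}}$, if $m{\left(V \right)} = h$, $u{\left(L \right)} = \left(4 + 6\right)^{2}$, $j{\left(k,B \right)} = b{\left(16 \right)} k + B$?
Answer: $- \frac{92625083}{24749088} \approx -3.7426$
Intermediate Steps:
$b{\left(K \right)} = 2 - K$
$j{\left(k,B \right)} = B - 14 k$ ($j{\left(k,B \right)} = \left(2 - 16\right) k + B = - 14 k + B = B - 14 k$)
$u{\left(L \right)} = 100$ ($u{\left(L \right)} = 10^{2} = 100$)
$h = -5$ ($h = \left(- \frac{1}{3}\right) 15 = -5$)
$m{\left(V \right)} = -5$
$- \frac{339203}{90656} + \frac{m{\left(u{\left(12 \right)} \right)}}{j{\left(-363,378 \right)}} = - \frac{339203}{90656} - \frac{5}{378 - -5082} = \left(-339203\right) \frac{1}{90656} - \frac{5}{378 + 5082} = - \frac{339203}{90656} - \frac{5}{5460} = - \frac{339203}{90656} - \frac{1}{1092} = - \frac{92625083}{24749088}$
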